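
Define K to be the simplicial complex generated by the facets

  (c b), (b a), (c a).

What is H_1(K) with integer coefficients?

H_1 = Z.

Take the total order a < b < c on the vertex set. Then K (dimension 1) consists of the simplices:

  0-simplices (3): a, b, c
  1-simplices (3): ab, ac, bc

so the chain groups are C_0 ≅ Z^3, C_1 ≅ Z^3.

Boundary ∂_1: C_1 → C_0 is given by ∂[p,q] = [q] − [p].
The 3×3 boundary matrix has rank 2 and Smith normal form diag(1,1).

Now H_k = ker ∂_k / im ∂_{k+1}, so:

  H_1: rank ker ∂_1 − rank ∂_2 = (3 − 2) − 0 = 1, and there is no ∂_2, so H_1 ≅ Z.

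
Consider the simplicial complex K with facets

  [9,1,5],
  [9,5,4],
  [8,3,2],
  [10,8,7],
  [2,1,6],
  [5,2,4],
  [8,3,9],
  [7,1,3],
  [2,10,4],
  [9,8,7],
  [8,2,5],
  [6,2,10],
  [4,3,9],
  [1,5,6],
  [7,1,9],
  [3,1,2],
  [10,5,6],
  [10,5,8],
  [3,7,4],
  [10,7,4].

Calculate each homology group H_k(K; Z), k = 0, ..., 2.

H_0 = Z,  H_1 = Z ⊕ Z_2,  H_2 = 0.

We work with the vertex ordering 1 < 2 < 3 < 4 < 5 < 6 < 7 < 8 < 9 < 10. The simplices of K, each written with vertices in increasing order, are:

  0-simplices (10): [1], [2], [3], [4], [5], [6], [7], [8], [9], [10]
  1-simplices (30): (30 of them)
  2-simplices (20): (20 of them)

giving chain groups C_0 ≅ Z^10, C_1 ≅ Z^30, C_2 ≅ Z^20.

The boundary map ∂_1: C_1 → C_0 maps an edge to its endpoints' difference, ∂[p,q] = q − p. For instance
  ∂[2,10] = [10] − [2].
The resulting 10×30 matrix has rank 9, and its Smith normal form has invariant factors (1,1,1,1,1,1,1,1,1).

Boundary ∂_2: C_2 → C_1 maps a triangle to the signed sum of its edges. For instance
  ∂[2,3,8] = [3,8] − [2,8] + [2,3],
  ∂[1,2,6] = [2,6] − [1,6] + [1,2].
This gives a 30×20 integer matrix of rank 20; reducing to Smith normal form yields diagonal entries (1,1,1,1,1,1,1,1,1,1,1,1,1,1,1,1,1,1,1,2).

From H_k ≅ ker(∂_k) / im(∂_{k+1}) we obtain:

  H_0: rank C_0 − rank ∂_1 = 10 − 9 = 1, and the invariant factors of ∂_1 are all 1, so H_0 = Z.
  H_1: rank ker ∂_1 − rank ∂_2 = (30 − 9) − 20 = 1, and ∂_2 has invariant factor 2 > 1, so H_1 = Z ⊕ Z_2.
  H_2: rank ker ∂_2 − rank ∂_3 = (20 − 20) − 0 = 0, and there is no ∂_3, so H_2 = 0.

As a check, the Euler characteristic is 10 − 30 + 20 = 0, which agrees with 1 − 1 + 0 = 0.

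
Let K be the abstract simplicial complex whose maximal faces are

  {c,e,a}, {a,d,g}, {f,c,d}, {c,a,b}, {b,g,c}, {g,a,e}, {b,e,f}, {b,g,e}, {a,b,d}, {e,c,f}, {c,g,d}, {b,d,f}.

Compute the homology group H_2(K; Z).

Fix the vertex order a < b < c < d < e < f < g and write every simplex with vertices in increasing order. Then dim K = 2 and the simplices of K are:

  0-simplices (7): a, b, c, d, e, f, g
  1-simplices (18): ab, ac, ad, ae, ag, bc, bd, be, bf, bg, cd, ce, cf, cg, df, dg, ef, eg
  2-simplices (12): abc, abd, ace, adg, aeg, bcg, bdf, bef, beg, cdf, cdg, cef

so the chain groups are C_0 ≅ Z^7, C_1 ≅ Z^18, C_2 ≅ Z^12.

The boundary map ∂_1: C_1 → C_0 is given by ∂[p,q] = [q] − [p]. For instance
  ∂bg = g − b.
As a 7×18 matrix over Z this has rank 6, with invariant factors (1,1,1,1,1,1).

The boundary map ∂_2: C_2 → C_1 maps a triangle to the signed sum of its edges. For instance
  ∂abd = bd − ad + ab,
  ∂bdf = df − bf + bd.
The resulting 18×12 matrix has rank 12, and its Smith normal form has invariant factors (1,1,1,1,1,1,1,1,1,1,1,2).

Now H_k = ker ∂_k / im ∂_{k+1}, so:

  H_2: rank ker ∂_2 − rank ∂_3 = (12 − 12) − 0 = 0, and there is no ∂_3, so H_2 ≅ 0.

H_2 ≅ 0.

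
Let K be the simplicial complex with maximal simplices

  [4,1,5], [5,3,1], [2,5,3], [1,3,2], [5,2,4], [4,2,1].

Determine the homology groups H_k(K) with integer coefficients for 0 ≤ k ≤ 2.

We work with the vertex ordering 1 < 2 < 3 < 4 < 5. The simplices of K, each written with vertices in increasing order, are:

  0-simplices (5): [1], [2], [3], [4], [5]
  1-simplices (9): [1,2], [1,3], [1,4], [1,5], [2,3], [2,4], [2,5], [3,5], [4,5]
  2-simplices (6): [1,2,3], [1,2,4], [1,3,5], [1,4,5], [2,3,5], [2,4,5]

so the chain groups are C_0 ≅ Z^5, C_1 ≅ Z^9, C_2 ≅ Z^6.

∂_1: C_1 → C_0 sends each edge [p,q] (with p < q) to q − p. For instance
  ∂[1,5] = [5] − [1].
This gives a 5×9 integer matrix of rank 4; reducing to Smith normal form yields diagonal entries (1,1,1,1).

The boundary map ∂_2: C_2 → C_1 acts by ∂[p,q,r] = [q,r] − [p,r] + [p,q]. For instance
  ∂[1,4,5] = [4,5] − [1,5] + [1,4],
  ∂[1,3,5] = [3,5] − [1,5] + [1,3].
The resulting 9×6 matrix has rank 5, and its Smith normal form has invariant factors (1,1,1,1,1).

Reading off H_k = ker ∂_k / im ∂_{k+1}:

  H_0: rank C_0 − rank ∂_1 = 5 − 4 = 1, and the invariant factors of ∂_1 are all 1, so H_0 = Z.
  H_1: rank ker ∂_1 − rank ∂_2 = (9 − 4) − 5 = 0, and the invariant factors of ∂_2 are all 1, so H_1 = 0.
  H_2: rank ker ∂_2 − rank ∂_3 = (6 − 5) − 0 = 1, and there is no ∂_3, so H_2 = Z.

H_0 = Z,  H_1 = 0,  H_2 = Z.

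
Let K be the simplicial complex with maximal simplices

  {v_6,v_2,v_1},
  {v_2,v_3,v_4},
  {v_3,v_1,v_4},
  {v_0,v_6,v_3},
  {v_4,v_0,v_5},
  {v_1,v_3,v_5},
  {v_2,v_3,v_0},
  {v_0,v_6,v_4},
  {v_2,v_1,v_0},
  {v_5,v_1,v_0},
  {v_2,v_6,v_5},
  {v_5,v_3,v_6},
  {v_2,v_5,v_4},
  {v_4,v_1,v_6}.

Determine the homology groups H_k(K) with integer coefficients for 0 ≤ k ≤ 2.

We work with the vertex ordering v_0 < v_1 < v_2 < v_3 < v_4 < v_5 < v_6. The simplices of K, each written with vertices in increasing order, are:

  0-simplices (7): [v_0], [v_1], [v_2], [v_3], [v_4], [v_5], [v_6]
  1-simplices (21): (21 of them)
  2-simplices (14): (14 of them)

so the chain groups are C_0 ≅ Z^7, C_1 ≅ Z^21, C_2 ≅ Z^14.

Boundary ∂_1: C_1 → C_0 sends each edge [p,q] (with p < q) to q − p. For instance
  ∂[v_3,v_4] = [v_4] − [v_3].
The resulting 7×21 matrix has rank 6, and its Smith normal form has invariant factors (1,1,1,1,1,1).

Boundary ∂_2: C_2 → C_1 sends each 2-simplex [p,q,r] to [q,r] − [p,r] + [p,q]. For instance
  ∂[v_2,v_4,v_5] = [v_4,v_5] − [v_2,v_5] + [v_2,v_4],
  ∂[v_0,v_3,v_6] = [v_3,v_6] − [v_0,v_6] + [v_0,v_3].
As a 21×14 matrix over Z this has rank 13, with invariant factors (1,1,1,1,1,1,1,1,1,1,1,1,1).

Computing H_k = (kernel of ∂_k) / (image of ∂_{k+1}):

  H_0: rank C_0 − rank ∂_1 = 7 − 6 = 1, and the invariant factors of ∂_1 are all 1, so H_0 ≅ Z.
  H_1: rank ker ∂_1 − rank ∂_2 = (21 − 6) − 13 = 2, and the invariant factors of ∂_2 are all 1, so H_1 ≅ Z^2.
  H_2: rank ker ∂_2 − rank ∂_3 = (14 − 13) − 0 = 1, and there is no ∂_3, so H_2 ≅ Z.

H_0 ≅ Z,  H_1 ≅ Z^2,  H_2 ≅ Z.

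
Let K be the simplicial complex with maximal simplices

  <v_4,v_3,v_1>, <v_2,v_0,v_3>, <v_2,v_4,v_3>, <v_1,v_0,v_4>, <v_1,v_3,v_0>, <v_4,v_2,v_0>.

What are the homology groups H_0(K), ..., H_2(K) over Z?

H_0 = Z,  H_1 = 0,  H_2 = Z.

We work with the vertex ordering v_0 < v_1 < v_2 < v_3 < v_4. The simplices of K, each written with vertices in increasing order, are:

  0-simplices (5): [v_0], [v_1], [v_2], [v_3], [v_4]
  1-simplices (9): [v_0,v_1], [v_0,v_2], [v_0,v_3], [v_0,v_4], [v_1,v_3], [v_1,v_4], [v_2,v_3], [v_2,v_4], [v_3,v_4]
  2-simplices (6): [v_0,v_1,v_3], [v_0,v_1,v_4], [v_0,v_2,v_3], [v_0,v_2,v_4], [v_1,v_3,v_4], [v_2,v_3,v_4]

giving chain groups C_0 ≅ Z^5, C_1 ≅ Z^9, C_2 ≅ Z^6.

The boundary map ∂_1: C_1 → C_0 maps an edge to its endpoints' difference, ∂[p,q] = q − p. For instance
  ∂[v_3,v_4] = [v_4] − [v_3].
The resulting 5×9 matrix has rank 4, and its Smith normal form has invariant factors (1,1,1,1).

The boundary map ∂_2: C_2 → C_1 maps a triangle to the signed sum of its edges. For instance
  ∂[v_1,v_3,v_4] = [v_3,v_4] − [v_1,v_4] + [v_1,v_3],
  ∂[v_0,v_2,v_3] = [v_2,v_3] − [v_0,v_3] + [v_0,v_2].
The resulting 9×6 matrix has rank 5, and its Smith normal form has invariant factors (1,1,1,1,1).

From H_k ≅ ker(∂_k) / im(∂_{k+1}) we obtain:

  H_0: rank C_0 − rank ∂_1 = 5 − 4 = 1, and the invariant factors of ∂_1 are all 1, so H_0 = Z.
  H_1: rank ker ∂_1 − rank ∂_2 = (9 − 4) − 5 = 0, and the invariant factors of ∂_2 are all 1, so H_1 = 0.
  H_2: rank ker ∂_2 − rank ∂_3 = (6 − 5) − 0 = 1, and there is no ∂_3, so H_2 = Z.

(K is a triangulation of the 2-sphere S^2.)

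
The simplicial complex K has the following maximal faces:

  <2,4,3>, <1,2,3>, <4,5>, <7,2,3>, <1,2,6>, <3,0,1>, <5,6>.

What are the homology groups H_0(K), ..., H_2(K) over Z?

H_0 ≅ Z,  H_1 ≅ Z,  H_2 = 0.

Order the vertices as 0 < 1 < 2 < 3 < 4 < 5 < 6 < 7. Listing each simplex with vertices in this order, K has dimension 2 with simplices:

  0-simplices (8): [0], [1], [2], [3], [4], [5], [6], [7]
  1-simplices (13): [0,1], [0,3], [1,2], [1,3], [1,6], [2,3], [2,4], [2,6], [2,7], [3,4], [3,7], [4,5], [5,6]
  2-simplices (5): [0,1,3], [1,2,3], [1,2,6], [2,3,4], [2,3,7]

so the chain groups are C_0 ≅ Z^8, C_1 ≅ Z^13, C_2 ≅ Z^5.

∂_1: C_1 → C_0 sends each edge [p,q] (with p < q) to q − p. For instance
  ∂[5,6] = [6] − [5].
The resulting 8×13 matrix has rank 7, and its Smith normal form has invariant factors (1,1,1,1,1,1,1).

∂_2: C_2 → C_1 sends each 2-simplex [p,q,r] to [q,r] − [p,r] + [p,q]. For instance
  ∂[1,2,6] = [2,6] − [1,6] + [1,2],
  ∂[0,1,3] = [1,3] − [0,3] + [0,1].
The resulting 13×5 matrix has rank 5, and its Smith normal form has invariant factors (1,1,1,1,1).

Reading off H_k = ker ∂_k / im ∂_{k+1}:

  H_0: rank C_0 − rank ∂_1 = 8 − 7 = 1, and the invariant factors of ∂_1 are all 1, so H_0 = Z.
  H_1: rank ker ∂_1 − rank ∂_2 = (13 − 7) − 5 = 1, and the invariant factors of ∂_2 are all 1, so H_1 = Z.
  H_2: rank ker ∂_2 − rank ∂_3 = (5 − 5) − 0 = 0, and there is no ∂_3, so H_2 = 0.

As a check, the Euler characteristic is 8 − 13 + 5 = 0, which agrees with 1 − 1 + 0 = 0.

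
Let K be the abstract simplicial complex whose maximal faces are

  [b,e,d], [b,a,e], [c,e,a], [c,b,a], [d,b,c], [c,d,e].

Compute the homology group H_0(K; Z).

Fix the vertex order a < b < c < d < e and write every simplex with vertices in increasing order. Then dim K = 2 and the simplices of K are:

  0-simplices (5): a, b, c, d, e
  1-simplices (9): ab, ac, ae, bc, bd, be, cd, ce, de
  2-simplices (6): abc, abe, ace, bcd, bde, cde

so the chain groups are C_0 ≅ Z^5, C_1 ≅ Z^9, C_2 ≅ Z^6.

∂_1: C_1 → C_0 maps an edge to its endpoints' difference, ∂[p,q] = q − p. For instance
  ∂ac = c − a.
The 5×9 boundary matrix has rank 4 and Smith normal form diag(1,1,1,1).

The boundary map ∂_2: C_2 → C_1 sends each 2-simplex [p,q,r] to [q,r] − [p,r] + [p,q]. For instance
  ∂abc = bc − ac + ab,
  ∂bcd = cd − bd + bc.
This gives a 9×6 integer matrix of rank 5; reducing to Smith normal form yields diagonal entries (1,1,1,1,1).

Reading off H_k = ker ∂_k / im ∂_{k+1}:

  H_0: rank C_0 − rank ∂_1 = 5 − 4 = 1, and the invariant factors of ∂_1 are all 1, so H_0 = Z.

H_0 ≅ Z.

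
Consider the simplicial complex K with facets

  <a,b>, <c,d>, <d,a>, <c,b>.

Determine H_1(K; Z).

K has 4 vertices, 4 edges.
rank ∂_1 = 3, rank ∂_2 = 0 ⇒ b_1 = 4 − 3 − 0 = 1. So H_1 ≅ Z.

H_1 = Z.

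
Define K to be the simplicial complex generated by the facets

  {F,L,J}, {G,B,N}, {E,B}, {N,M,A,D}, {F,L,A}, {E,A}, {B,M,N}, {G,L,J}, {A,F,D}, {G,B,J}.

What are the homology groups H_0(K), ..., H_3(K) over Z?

Fix the vertex order A < B < D < E < F < G < J < L < M < N and write every simplex with vertices in increasing order. Then dim K = 3 and the simplices of K are:

  0-simplices (10): A, B, D, E, F, G, J, L, M, N
  1-simplices (21): AD, AE, AF, AL, AM, AN, BE, BG, BJ, BM, BN, DF, DM, DN, FJ, FL, GJ, GL, GN, JL, MN
  2-simplices (11): ADF, ADM, ADN, AFL, AMN, BGJ, BGN, BMN, DMN, FJL, GJL
  3-simplices (1): ADMN

giving chain groups C_0 ≅ Z^10, C_1 ≅ Z^21, C_2 ≅ Z^11, C_3 ≅ Z^1.

Boundary ∂_1: C_1 → C_0 sends each edge [p,q] (with p < q) to q − p. For instance
  ∂AE = E − A.
As a 10×21 matrix over Z this has rank 9, with invariant factors (1,1,1,1,1,1,1,1,1).

The boundary map ∂_2: C_2 → C_1 maps a triangle to the signed sum of its edges. For instance
  ∂ADM = DM − AM + AD,
  ∂ADN = DN − AN + AD.
This gives a 21×11 integer matrix of rank 10; reducing to Smith normal form yields diagonal entries (1,1,1,1,1,1,1,1,1,1).

The boundary map ∂_3: C_3 → C_2 sends each 3-simplex σ to the alternating sum Σ_i (−1)^i (σ with its i-th vertex removed). For instance
  ∂ADMN = DMN − AMN + ADN − ADM.
As a 11×1 matrix over Z this has rank 1, with invariant factors (1).

From H_k ≅ ker(∂_k) / im(∂_{k+1}) we obtain:

  H_0: rank C_0 − rank ∂_1 = 10 − 9 = 1, and the invariant factors of ∂_1 are all 1, so H_0 ≅ Z.
  H_1: rank ker ∂_1 − rank ∂_2 = (21 − 9) − 10 = 2, and the invariant factors of ∂_2 are all 1, so H_1 ≅ Z^2.
  H_2: rank ker ∂_2 − rank ∂_3 = (11 − 10) − 1 = 0, and the invariant factors of ∂_3 are all 1, so H_2 ≅ 0.
  H_3: rank ker ∂_3 − rank ∂_4 = (1 − 1) − 0 = 0, and there is no ∂_4, so H_3 ≅ 0.

As a check, the Euler characteristic is 10 − 21 + 11 − 1 = -1, which agrees with 1 − 2 + 0 − 0 = -1.

H_0 ≅ Z,  H_1 ≅ Z^2,  H_2 = 0,  H_3 = 0.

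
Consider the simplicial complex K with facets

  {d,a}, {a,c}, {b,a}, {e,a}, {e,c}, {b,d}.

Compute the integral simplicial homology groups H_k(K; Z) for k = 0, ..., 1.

We work with the vertex ordering a < b < c < d < e. The simplices of K, each written with vertices in increasing order, are:

  0-simplices (5): a, b, c, d, e
  1-simplices (6): ab, ac, ad, ae, bd, ce

so the chain groups are C_0 ≅ Z^5, C_1 ≅ Z^6.

Boundary ∂_1: C_1 → C_0 maps an edge to its endpoints' difference, ∂[p,q] = q − p. For instance
  ∂ab = b − a.
The 5×6 boundary matrix has rank 4 and Smith normal form diag(1,1,1,1).

Now H_k = ker ∂_k / im ∂_{k+1}, so:

  H_0: rank C_0 − rank ∂_1 = 5 − 4 = 1, and the invariant factors of ∂_1 are all 1, so H_0 = Z.
  H_1: rank ker ∂_1 − rank ∂_2 = (6 − 4) − 0 = 2, and there is no ∂_2, so H_1 = Z^2.

As a check, the Euler characteristic is 5 − 6 = -1, which agrees with 1 − 2 = -1.

H_0 = Z,  H_1 = Z^2.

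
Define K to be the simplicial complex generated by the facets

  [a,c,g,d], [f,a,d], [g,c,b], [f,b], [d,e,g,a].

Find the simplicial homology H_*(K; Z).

Take the total order a < b < c < d < e < f < g on the vertex set. Then K (dimension 3) consists of the simplices:

  0-simplices (7): a, b, c, d, e, f, g
  1-simplices (14): ac, ad, ae, af, ag, bc, bf, bg, cd, cg, de, df, dg, eg
  2-simplices (9): acd, acg, ade, adf, adg, aeg, bcg, cdg, deg
  3-simplices (2): acdg, adeg

giving chain groups C_0 ≅ Z^7, C_1 ≅ Z^14, C_2 ≅ Z^9, C_3 ≅ Z^2.

Boundary ∂_1: C_1 → C_0 sends each edge [p,q] (with p < q) to q − p. For instance
  ∂af = f − a.
This gives a 7×14 integer matrix of rank 6; reducing to Smith normal form yields diagonal entries (1,1,1,1,1,1).

Boundary ∂_2: C_2 → C_1 acts by ∂[p,q,r] = [q,r] − [p,r] + [p,q]. For instance
  ∂adf = df − af + ad,
  ∂acg = cg − ag + ac.
The 14×9 boundary matrix has rank 7 and Smith normal form diag(1,1,1,1,1,1,1).

Boundary ∂_3: C_3 → C_2 sends each 3-simplex σ to the alternating sum Σ_i (−1)^i (σ with its i-th vertex removed). For instance
  ∂adeg = deg − aeg + adg − ade,
  ∂acdg = cdg − adg + acg − acd.
The 9×2 boundary matrix has rank 2 and Smith normal form diag(1,1).

Reading off H_k = ker ∂_k / im ∂_{k+1}:

  H_0: rank C_0 − rank ∂_1 = 7 − 6 = 1, and the invariant factors of ∂_1 are all 1, so H_0 = Z.
  H_1: rank ker ∂_1 − rank ∂_2 = (14 − 6) − 7 = 1, and the invariant factors of ∂_2 are all 1, so H_1 = Z.
  H_2: rank ker ∂_2 − rank ∂_3 = (9 − 7) − 2 = 0, and the invariant factors of ∂_3 are all 1, so H_2 = 0.
  H_3: rank ker ∂_3 − rank ∂_4 = (2 − 2) − 0 = 0, and there is no ∂_4, so H_3 = 0.

As a check, the Euler characteristic is 7 − 14 + 9 − 2 = 0, which agrees with 1 − 1 + 0 − 0 = 0.

H_0 = Z,  H_1 = Z,  H_2 = 0,  H_3 = 0.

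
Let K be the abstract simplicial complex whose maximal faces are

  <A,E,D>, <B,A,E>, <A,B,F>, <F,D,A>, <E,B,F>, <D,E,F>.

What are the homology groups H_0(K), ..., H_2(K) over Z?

Order the vertices as A < B < D < E < F. Listing each simplex with vertices in this order, K has dimension 2 with simplices:

  0-simplices (5): A, B, D, E, F
  1-simplices (9): AB, AD, AE, AF, BE, BF, DE, DF, EF
  2-simplices (6): ABE, ABF, ADE, ADF, BEF, DEF

giving chain groups C_0 ≅ Z^5, C_1 ≅ Z^9, C_2 ≅ Z^6.

∂_1: C_1 → C_0 is given by ∂[p,q] = [q] − [p]. For instance
  ∂BF = F − B.
The 5×9 boundary matrix has rank 4 and Smith normal form diag(1,1,1,1).

Boundary ∂_2: C_2 → C_1 acts by ∂[p,q,r] = [q,r] − [p,r] + [p,q]. For instance
  ∂ABF = BF − AF + AB,
  ∂ADE = DE − AE + AD.
This gives a 9×6 integer matrix of rank 5; reducing to Smith normal form yields diagonal entries (1,1,1,1,1).

From H_k ≅ ker(∂_k) / im(∂_{k+1}) we obtain:

  H_0: rank C_0 − rank ∂_1 = 5 − 4 = 1, and the invariant factors of ∂_1 are all 1, so H_0 = Z.
  H_1: rank ker ∂_1 − rank ∂_2 = (9 − 4) − 5 = 0, and the invariant factors of ∂_2 are all 1, so H_1 = 0.
  H_2: rank ker ∂_2 − rank ∂_3 = (6 − 5) − 0 = 1, and there is no ∂_3, so H_2 = Z.

(K is a triangulation of the 2-sphere S^2.)

H_0 = Z,  H_1 = 0,  H_2 = Z.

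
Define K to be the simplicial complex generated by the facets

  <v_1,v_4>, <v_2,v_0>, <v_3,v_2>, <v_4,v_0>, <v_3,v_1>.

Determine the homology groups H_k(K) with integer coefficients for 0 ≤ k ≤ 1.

H_0 = Z,  H_1 = Z.

Take the total order v_0 < v_1 < v_2 < v_3 < v_4 on the vertex set. Then K (dimension 1) consists of the simplices:

  0-simplices (5): [v_0], [v_1], [v_2], [v_3], [v_4]
  1-simplices (5): [v_0,v_2], [v_0,v_4], [v_1,v_3], [v_1,v_4], [v_2,v_3]

giving chain groups C_0 ≅ Z^5, C_1 ≅ Z^5.

Boundary ∂_1: C_1 → C_0 sends each edge [p,q] (with p < q) to q − p. For instance
  ∂[v_0,v_4] = [v_4] − [v_0].
The 5×5 boundary matrix has rank 4 and Smith normal form diag(1,1,1,1).

From H_k ≅ ker(∂_k) / im(∂_{k+1}) we obtain:

  H_0: rank C_0 − rank ∂_1 = 5 − 4 = 1, and the invariant factors of ∂_1 are all 1, so H_0 ≅ Z.
  H_1: rank ker ∂_1 − rank ∂_2 = (5 − 4) − 0 = 1, and there is no ∂_2, so H_1 ≅ Z.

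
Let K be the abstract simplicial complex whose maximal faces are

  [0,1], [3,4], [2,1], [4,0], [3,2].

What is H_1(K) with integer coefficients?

H_1 ≅ Z.

Order the vertices as 0 < 1 < 2 < 3 < 4. Listing each simplex with vertices in this order, K has dimension 1 with simplices:

  0-simplices (5): [0], [1], [2], [3], [4]
  1-simplices (5): [0,1], [0,4], [1,2], [2,3], [3,4]

giving chain groups C_0 ≅ Z^5, C_1 ≅ Z^5.

Boundary ∂_1: C_1 → C_0 sends each edge [p,q] (with p < q) to q − p.
The 5×5 boundary matrix has rank 4 and Smith normal form diag(1,1,1,1).

From H_k ≅ ker(∂_k) / im(∂_{k+1}) we obtain:

  H_1: rank ker ∂_1 − rank ∂_2 = (5 − 4) − 0 = 1, and there is no ∂_2, so H_1 = Z.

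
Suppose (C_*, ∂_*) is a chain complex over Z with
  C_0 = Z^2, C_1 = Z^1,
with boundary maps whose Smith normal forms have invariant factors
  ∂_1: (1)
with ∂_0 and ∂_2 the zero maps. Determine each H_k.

H_0 ≅ Z,  H_1 = 0.

H_0: b_0 = 2 − 0 − 1 = 1; torsion from ∂_1 factors > 1: none. So H_0 ≅ Z.
H_1: b_1 = 1 − 1 − 0 = 0; torsion from ∂_2 factors > 1: none. So H_1 ≅ 0.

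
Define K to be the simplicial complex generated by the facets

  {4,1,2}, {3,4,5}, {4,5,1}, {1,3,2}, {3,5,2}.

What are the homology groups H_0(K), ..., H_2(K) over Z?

Fix the vertex order 1 < 2 < 3 < 4 < 5 and write every simplex with vertices in increasing order. Then dim K = 2 and the simplices of K are:

  0-simplices (5): [1], [2], [3], [4], [5]
  1-simplices (10): [1,2], [1,3], [1,4], [1,5], [2,3], [2,4], [2,5], [3,4], [3,5], [4,5]
  2-simplices (5): [1,2,3], [1,2,4], [1,4,5], [2,3,5], [3,4,5]

so the chain groups are C_0 ≅ Z^5, C_1 ≅ Z^10, C_2 ≅ Z^5.

Boundary ∂_1: C_1 → C_0 maps an edge to its endpoints' difference, ∂[p,q] = q − p. For instance
  ∂[3,4] = [4] − [3].
The 5×10 boundary matrix has rank 4 and Smith normal form diag(1,1,1,1).

The boundary map ∂_2: C_2 → C_1 sends each 2-simplex [p,q,r] to [q,r] − [p,r] + [p,q]. For instance
  ∂[1,2,4] = [2,4] − [1,4] + [1,2],
  ∂[1,4,5] = [4,5] − [1,5] + [1,4].
The resulting 10×5 matrix has rank 5, and its Smith normal form has invariant factors (1,1,1,1,1).

Reading off H_k = ker ∂_k / im ∂_{k+1}:

  H_0: rank C_0 − rank ∂_1 = 5 − 4 = 1, and the invariant factors of ∂_1 are all 1, so H_0 ≅ Z.
  H_1: rank ker ∂_1 − rank ∂_2 = (10 − 4) − 5 = 1, and the invariant factors of ∂_2 are all 1, so H_1 ≅ Z.
  H_2: rank ker ∂_2 − rank ∂_3 = (5 − 5) − 0 = 0, and there is no ∂_3, so H_2 ≅ 0.

H_0 = Z,  H_1 = Z,  H_2 = 0.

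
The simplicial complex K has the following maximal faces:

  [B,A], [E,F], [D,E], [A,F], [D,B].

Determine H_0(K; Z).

H_0 ≅ Z.

Take the total order A < B < D < E < F on the vertex set. Then K (dimension 1) consists of the simplices:

  0-simplices (5): A, B, D, E, F
  1-simplices (5): AB, AF, BD, DE, EF

Hence C_0 ≅ Z^5, C_1 ≅ Z^5.

The boundary map ∂_1: C_1 → C_0 maps an edge to its endpoints' difference, ∂[p,q] = q − p. For instance
  ∂AF = F − A.
As a 5×5 matrix over Z this has rank 4, with invariant factors (1,1,1,1).

Reading off H_k = ker ∂_k / im ∂_{k+1}:

  H_0: rank C_0 − rank ∂_1 = 5 − 4 = 1, and the invariant factors of ∂_1 are all 1, so H_0 = Z.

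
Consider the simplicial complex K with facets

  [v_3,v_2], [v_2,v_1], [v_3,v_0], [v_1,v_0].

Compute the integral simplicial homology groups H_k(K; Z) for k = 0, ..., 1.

H_0 = Z,  H_1 = Z.

Fix the vertex order v_0 < v_1 < v_2 < v_3 and write every simplex with vertices in increasing order. Then dim K = 1 and the simplices of K are:

  0-simplices (4): [v_0], [v_1], [v_2], [v_3]
  1-simplices (4): [v_0,v_1], [v_0,v_3], [v_1,v_2], [v_2,v_3]

so the chain groups are C_0 ≅ Z^4, C_1 ≅ Z^4.

∂_1: C_1 → C_0 is given by ∂[p,q] = [q] − [p].
As a 4×4 matrix over Z this has rank 3, with invariant factors (1,1,1).

Now H_k = ker ∂_k / im ∂_{k+1}, so:

  H_0: rank C_0 − rank ∂_1 = 4 − 3 = 1, and the invariant factors of ∂_1 are all 1, so H_0 ≅ Z.
  H_1: rank ker ∂_1 − rank ∂_2 = (4 − 3) − 0 = 1, and there is no ∂_2, so H_1 ≅ Z.

(K is a triangulation of the circle S^1.)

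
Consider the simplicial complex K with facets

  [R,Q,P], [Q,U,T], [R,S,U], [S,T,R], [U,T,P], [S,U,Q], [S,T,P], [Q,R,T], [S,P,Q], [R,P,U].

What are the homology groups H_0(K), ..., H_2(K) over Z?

Fix the vertex order P < Q < R < S < T < U and write every simplex with vertices in increasing order. Then dim K = 2 and the simplices of K are:

  0-simplices (6): P, Q, R, S, T, U
  1-simplices (15): PQ, PR, PS, PT, PU, QR, QS, QT, QU, RS, RT, RU, ST, SU, TU
  2-simplices (10): PQR, PQS, PRU, PST, PTU, QRT, QSU, QTU, RST, RSU

giving chain groups C_0 ≅ Z^6, C_1 ≅ Z^15, C_2 ≅ Z^10.

∂_1: C_1 → C_0 is given by ∂[p,q] = [q] − [p]. For instance
  ∂PT = T − P.
The 6×15 boundary matrix has rank 5 and Smith normal form diag(1,1,1,1,1).

The boundary map ∂_2: C_2 → C_1 maps a triangle to the signed sum of its edges. For instance
  ∂PTU = TU − PU + PT,
  ∂QRT = RT − QT + QR.
The resulting 15×10 matrix has rank 10, and its Smith normal form has invariant factors (1,1,1,1,1,1,1,1,1,2).

Now H_k = ker ∂_k / im ∂_{k+1}, so:

  H_0: rank C_0 − rank ∂_1 = 6 − 5 = 1, and the invariant factors of ∂_1 are all 1, so H_0 ≅ Z.
  H_1: rank ker ∂_1 − rank ∂_2 = (15 − 5) − 10 = 0, and ∂_2 has invariant factor 2 > 1, so H_1 ≅ Z/2Z.
  H_2: rank ker ∂_2 − rank ∂_3 = (10 − 10) − 0 = 0, and there is no ∂_3, so H_2 ≅ 0.

As a check, the Euler characteristic is 6 − 15 + 10 = 1, which agrees with 1 − 0 + 0 = 1.

H_0 ≅ Z,  H_1 ≅ Z/2Z,  H_2 = 0.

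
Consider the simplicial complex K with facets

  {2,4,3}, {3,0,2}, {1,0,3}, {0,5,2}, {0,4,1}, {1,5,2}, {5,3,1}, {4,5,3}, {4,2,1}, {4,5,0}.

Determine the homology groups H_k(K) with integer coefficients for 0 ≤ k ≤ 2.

We work with the vertex ordering 0 < 1 < 2 < 3 < 4 < 5. The simplices of K, each written with vertices in increasing order, are:

  0-simplices (6): [0], [1], [2], [3], [4], [5]
  1-simplices (15): [0,1], [0,2], [0,3], [0,4], [0,5], [1,2], [1,3], [1,4], [1,5], [2,3], [2,4], [2,5], [3,4], [3,5], [4,5]
  2-simplices (10): [0,1,3], [0,1,4], [0,2,3], [0,2,5], [0,4,5], [1,2,4], [1,2,5], [1,3,5], [2,3,4], [3,4,5]

giving chain groups C_0 ≅ Z^6, C_1 ≅ Z^15, C_2 ≅ Z^10.

The boundary map ∂_1: C_1 → C_0 is given by ∂[p,q] = [q] − [p]. For instance
  ∂[0,2] = [2] − [0].
The resulting 6×15 matrix has rank 5, and its Smith normal form has invariant factors (1,1,1,1,1).

∂_2: C_2 → C_1 maps a triangle to the signed sum of its edges. For instance
  ∂[0,1,4] = [1,4] − [0,4] + [0,1],
  ∂[0,2,3] = [2,3] − [0,3] + [0,2].
The 15×10 boundary matrix has rank 10 and Smith normal form diag(1,1,1,1,1,1,1,1,1,2).

Now H_k = ker ∂_k / im ∂_{k+1}, so:

  H_0: rank C_0 − rank ∂_1 = 6 − 5 = 1, and the invariant factors of ∂_1 are all 1, so H_0 ≅ Z.
  H_1: rank ker ∂_1 − rank ∂_2 = (15 − 5) − 10 = 0, and ∂_2 has invariant factor 2 > 1, so H_1 ≅ Z/2Z.
  H_2: rank ker ∂_2 − rank ∂_3 = (10 − 10) − 0 = 0, and there is no ∂_3, so H_2 ≅ 0.

(K is a triangulation of the real projective plane RP^2.)

H_0 ≅ Z,  H_1 ≅ Z/2Z,  H_2 = 0.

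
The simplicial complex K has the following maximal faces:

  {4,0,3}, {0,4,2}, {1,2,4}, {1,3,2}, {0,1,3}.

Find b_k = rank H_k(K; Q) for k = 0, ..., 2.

b_0 = 1, b_1 = 1, b_2 = 0.

Take the total order 0 < 1 < 2 < 3 < 4 on the vertex set. Then K (dimension 2) consists of the simplices:

  0-simplices (5): [0], [1], [2], [3], [4]
  1-simplices (10): [0,1], [0,2], [0,3], [0,4], [1,2], [1,3], [1,4], [2,3], [2,4], [3,4]
  2-simplices (5): [0,1,3], [0,2,4], [0,3,4], [1,2,3], [1,2,4]

Hence C_0 ≅ Z^5, C_1 ≅ Z^10, C_2 ≅ Z^5.

∂_1: C_1 → C_0 sends each edge [p,q] (with p < q) to q − p. For instance
  ∂[3,4] = [4] − [3].
This gives a 5×10 integer matrix of rank 4; reducing to Smith normal form yields diagonal entries (1,1,1,1).

Boundary ∂_2: C_2 → C_1 maps a triangle to the signed sum of its edges. For instance
  ∂[1,2,3] = [2,3] − [1,3] + [1,2],
  ∂[0,1,3] = [1,3] − [0,3] + [0,1].
As a 10×5 matrix over Z this has rank 5, with invariant factors (1,1,1,1,1).

Now H_k = ker ∂_k / im ∂_{k+1}, so:

  H_0: rank C_0 − rank ∂_1 = 5 − 4 = 1, and the invariant factors of ∂_1 are all 1, so H_0 = Z.
  H_1: rank ker ∂_1 − rank ∂_2 = (10 − 4) − 5 = 1, and the invariant factors of ∂_2 are all 1, so H_1 = Z.
  H_2: rank ker ∂_2 − rank ∂_3 = (5 − 5) − 0 = 0, and there is no ∂_3, so H_2 = 0.

Hence the Betti numbers are b_0 = 1, b_1 = 1, b_2 = 0.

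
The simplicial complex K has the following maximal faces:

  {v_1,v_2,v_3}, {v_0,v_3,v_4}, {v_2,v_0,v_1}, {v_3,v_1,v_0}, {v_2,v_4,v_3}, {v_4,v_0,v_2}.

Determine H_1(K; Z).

We work with the vertex ordering v_0 < v_1 < v_2 < v_3 < v_4. The simplices of K, each written with vertices in increasing order, are:

  0-simplices (5): [v_0], [v_1], [v_2], [v_3], [v_4]
  1-simplices (9): [v_0,v_1], [v_0,v_2], [v_0,v_3], [v_0,v_4], [v_1,v_2], [v_1,v_3], [v_2,v_3], [v_2,v_4], [v_3,v_4]
  2-simplices (6): [v_0,v_1,v_2], [v_0,v_1,v_3], [v_0,v_2,v_4], [v_0,v_3,v_4], [v_1,v_2,v_3], [v_2,v_3,v_4]

so the chain groups are C_0 ≅ Z^5, C_1 ≅ Z^9, C_2 ≅ Z^6.

Boundary ∂_1: C_1 → C_0 is given by ∂[p,q] = [q] − [p]. For instance
  ∂[v_0,v_4] = [v_4] − [v_0].
The 5×9 boundary matrix has rank 4 and Smith normal form diag(1,1,1,1).

∂_2: C_2 → C_1 maps a triangle to the signed sum of its edges. For instance
  ∂[v_2,v_3,v_4] = [v_3,v_4] − [v_2,v_4] + [v_2,v_3],
  ∂[v_0,v_1,v_2] = [v_1,v_2] − [v_0,v_2] + [v_0,v_1].
As a 9×6 matrix over Z this has rank 5, with invariant factors (1,1,1,1,1).

From H_k ≅ ker(∂_k) / im(∂_{k+1}) we obtain:

  H_1: rank ker ∂_1 − rank ∂_2 = (9 − 4) − 5 = 0, and the invariant factors of ∂_2 are all 1, so H_1 ≅ 0.

(K is a triangulation of the 2-sphere S^2.)

H_1 = 0.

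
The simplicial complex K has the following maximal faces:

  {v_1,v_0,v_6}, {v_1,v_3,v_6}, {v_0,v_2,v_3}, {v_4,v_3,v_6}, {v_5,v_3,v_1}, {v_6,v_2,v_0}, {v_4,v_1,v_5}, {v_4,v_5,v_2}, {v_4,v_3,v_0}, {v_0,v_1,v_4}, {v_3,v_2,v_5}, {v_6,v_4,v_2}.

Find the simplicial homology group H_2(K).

We work with the vertex ordering v_0 < v_1 < v_2 < v_3 < v_4 < v_5 < v_6. The simplices of K, each written with vertices in increasing order, are:

  0-simplices (7): [v_0], [v_1], [v_2], [v_3], [v_4], [v_5], [v_6]
  1-simplices (18): (18 of them)
  2-simplices (12): (12 of them)

giving chain groups C_0 ≅ Z^7, C_1 ≅ Z^18, C_2 ≅ Z^12.

The boundary map ∂_1: C_1 → C_0 maps an edge to its endpoints' difference, ∂[p,q] = q − p. For instance
  ∂[v_4,v_5] = [v_5] − [v_4].
The 7×18 boundary matrix has rank 6 and Smith normal form diag(1,1,1,1,1,1).

The boundary map ∂_2: C_2 → C_1 maps a triangle to the signed sum of its edges. For instance
  ∂[v_0,v_3,v_4] = [v_3,v_4] − [v_0,v_4] + [v_0,v_3],
  ∂[v_0,v_1,v_6] = [v_1,v_6] − [v_0,v_6] + [v_0,v_1].
The resulting 18×12 matrix has rank 12, and its Smith normal form has invariant factors (1,1,1,1,1,1,1,1,1,1,1,2).

Computing H_k = (kernel of ∂_k) / (image of ∂_{k+1}):

  H_2: rank ker ∂_2 − rank ∂_3 = (12 − 12) − 0 = 0, and there is no ∂_3, so H_2 = 0.

H_2 ≅ 0.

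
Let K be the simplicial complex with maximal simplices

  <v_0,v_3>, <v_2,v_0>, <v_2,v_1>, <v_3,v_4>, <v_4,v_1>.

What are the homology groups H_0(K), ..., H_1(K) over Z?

H_0 ≅ Z,  H_1 ≅ Z.

K has 5 vertices, 5 edges.
rank ∂_0 = 0, rank ∂_1 = 4 ⇒ b_0 = 5 − 0 − 4 = 1; all invariant factors of ∂_1 are 1 so no torsion. So H_0 ≅ Z.
rank ∂_1 = 4, rank ∂_2 = 0 ⇒ b_1 = 5 − 4 − 0 = 1. So H_1 ≅ Z.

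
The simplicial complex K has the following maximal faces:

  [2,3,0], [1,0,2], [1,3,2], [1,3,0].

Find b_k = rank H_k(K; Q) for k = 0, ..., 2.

K has 4 vertices, 6 edges, 4 triangles.
rank ∂_0 = 0, rank ∂_1 = 3 ⇒ b_0 = 4 − 0 − 3 = 1; all invariant factors of ∂_1 are 1 so no torsion. So H_0 = Z.
rank ∂_1 = 3, rank ∂_2 = 3 ⇒ b_1 = 6 − 3 − 3 = 0; all invariant factors of ∂_2 are 1 so no torsion. So H_1 = 0.
rank ∂_2 = 3, rank ∂_3 = 0 ⇒ b_2 = 4 − 3 − 0 = 1. So H_2 = Z.

b_0 = 1, b_1 = 0, b_2 = 1.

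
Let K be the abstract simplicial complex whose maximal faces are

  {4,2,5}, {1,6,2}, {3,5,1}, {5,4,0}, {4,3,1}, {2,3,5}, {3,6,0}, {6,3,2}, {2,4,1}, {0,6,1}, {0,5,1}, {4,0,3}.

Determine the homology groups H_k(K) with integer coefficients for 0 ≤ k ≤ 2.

H_0 = Z,  H_1 = Z_2,  H_2 = 0.

K has 7 vertices, 18 edges, 12 triangles.
rank ∂_0 = 0, rank ∂_1 = 6 ⇒ b_0 = 7 − 0 − 6 = 1; all invariant factors of ∂_1 are 1 so no torsion. So H_0 ≅ Z.
rank ∂_1 = 6, rank ∂_2 = 12 ⇒ b_1 = 18 − 6 − 12 = 0; ∂_2 has invariant factor(s) [2] giving torsion. So H_1 ≅ Z_2.
rank ∂_2 = 12, rank ∂_3 = 0 ⇒ b_2 = 12 − 12 − 0 = 0. So H_2 ≅ 0.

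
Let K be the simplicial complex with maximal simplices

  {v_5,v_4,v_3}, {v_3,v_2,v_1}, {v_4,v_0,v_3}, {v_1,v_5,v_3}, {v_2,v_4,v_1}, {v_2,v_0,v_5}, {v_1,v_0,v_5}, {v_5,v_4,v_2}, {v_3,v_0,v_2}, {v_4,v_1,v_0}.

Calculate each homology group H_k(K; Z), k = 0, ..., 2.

We work with the vertex ordering v_0 < v_1 < v_2 < v_3 < v_4 < v_5. The simplices of K, each written with vertices in increasing order, are:

  0-simplices (6): [v_0], [v_1], [v_2], [v_3], [v_4], [v_5]
  1-simplices (15): (15 of them)
  2-simplices (10): [v_0,v_1,v_4], [v_0,v_1,v_5], [v_0,v_2,v_3], [v_0,v_2,v_5], [v_0,v_3,v_4], [v_1,v_2,v_3], [v_1,v_2,v_4], [v_1,v_3,v_5], [v_2,v_4,v_5], [v_3,v_4,v_5]

giving chain groups C_0 ≅ Z^6, C_1 ≅ Z^15, C_2 ≅ Z^10.

Boundary ∂_1: C_1 → C_0 maps an edge to its endpoints' difference, ∂[p,q] = q − p. For instance
  ∂[v_3,v_5] = [v_5] − [v_3].
As a 6×15 matrix over Z this has rank 5, with invariant factors (1,1,1,1,1).

The boundary map ∂_2: C_2 → C_1 maps a triangle to the signed sum of its edges. For instance
  ∂[v_0,v_2,v_3] = [v_2,v_3] − [v_0,v_3] + [v_0,v_2],
  ∂[v_1,v_3,v_5] = [v_3,v_5] − [v_1,v_5] + [v_1,v_3].
The resulting 15×10 matrix has rank 10, and its Smith normal form has invariant factors (1,1,1,1,1,1,1,1,1,2).

Reading off H_k = ker ∂_k / im ∂_{k+1}:

  H_0: rank C_0 − rank ∂_1 = 6 − 5 = 1, and the invariant factors of ∂_1 are all 1, so H_0 ≅ Z.
  H_1: rank ker ∂_1 − rank ∂_2 = (15 − 5) − 10 = 0, and ∂_2 has invariant factor 2 > 1, so H_1 ≅ Z/2.
  H_2: rank ker ∂_2 − rank ∂_3 = (10 − 10) − 0 = 0, and there is no ∂_3, so H_2 ≅ 0.

As a check, the Euler characteristic is 6 − 15 + 10 = 1, which agrees with 1 − 0 + 0 = 1.

H_0 ≅ Z,  H_1 ≅ Z/2,  H_2 = 0.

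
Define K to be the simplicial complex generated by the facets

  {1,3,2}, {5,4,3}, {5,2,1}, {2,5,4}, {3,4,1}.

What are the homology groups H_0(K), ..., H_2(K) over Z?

Fix the vertex order 1 < 2 < 3 < 4 < 5 and write every simplex with vertices in increasing order. Then dim K = 2 and the simplices of K are:

  0-simplices (5): [1], [2], [3], [4], [5]
  1-simplices (10): [1,2], [1,3], [1,4], [1,5], [2,3], [2,4], [2,5], [3,4], [3,5], [4,5]
  2-simplices (5): [1,2,3], [1,2,5], [1,3,4], [2,4,5], [3,4,5]

so the chain groups are C_0 ≅ Z^5, C_1 ≅ Z^10, C_2 ≅ Z^5.

The boundary map ∂_1: C_1 → C_0 sends each edge [p,q] (with p < q) to q − p.
This gives a 5×10 integer matrix of rank 4; reducing to Smith normal form yields diagonal entries (1,1,1,1).

Boundary ∂_2: C_2 → C_1 sends each 2-simplex [p,q,r] to [q,r] − [p,r] + [p,q]. For instance
  ∂[1,2,3] = [2,3] − [1,3] + [1,2],
  ∂[2,4,5] = [4,5] − [2,5] + [2,4].
The 10×5 boundary matrix has rank 5 and Smith normal form diag(1,1,1,1,1).

Reading off H_k = ker ∂_k / im ∂_{k+1}:

  H_0: rank C_0 − rank ∂_1 = 5 − 4 = 1, and the invariant factors of ∂_1 are all 1, so H_0 ≅ Z.
  H_1: rank ker ∂_1 − rank ∂_2 = (10 − 4) − 5 = 1, and the invariant factors of ∂_2 are all 1, so H_1 ≅ Z.
  H_2: rank ker ∂_2 − rank ∂_3 = (5 − 5) − 0 = 0, and there is no ∂_3, so H_2 ≅ 0.

(K is a triangulation of the Möbius band.)

H_0 ≅ Z,  H_1 ≅ Z,  H_2 = 0.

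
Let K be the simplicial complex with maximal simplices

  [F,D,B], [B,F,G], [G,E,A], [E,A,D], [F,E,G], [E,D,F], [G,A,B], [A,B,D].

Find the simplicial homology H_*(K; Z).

We work with the vertex ordering A < B < D < E < F < G. The simplices of K, each written with vertices in increasing order, are:

  0-simplices (6): A, B, D, E, F, G
  1-simplices (12): AB, AD, AE, AG, BD, BF, BG, DE, DF, EF, EG, FG
  2-simplices (8): ABD, ABG, ADE, AEG, BDF, BFG, DEF, EFG

Hence C_0 ≅ Z^6, C_1 ≅ Z^12, C_2 ≅ Z^8.

Boundary ∂_1: C_1 → C_0 sends each edge [p,q] (with p < q) to q − p. For instance
  ∂BG = G − B.
This gives a 6×12 integer matrix of rank 5; reducing to Smith normal form yields diagonal entries (1,1,1,1,1).

The boundary map ∂_2: C_2 → C_1 sends each 2-simplex [p,q,r] to [q,r] − [p,r] + [p,q]. For instance
  ∂ABG = BG − AG + AB,
  ∂AEG = EG − AG + AE.
This gives a 12×8 integer matrix of rank 7; reducing to Smith normal form yields diagonal entries (1,1,1,1,1,1,1).

Computing H_k = (kernel of ∂_k) / (image of ∂_{k+1}):

  H_0: rank C_0 − rank ∂_1 = 6 − 5 = 1, and the invariant factors of ∂_1 are all 1, so H_0 = Z.
  H_1: rank ker ∂_1 − rank ∂_2 = (12 − 5) − 7 = 0, and the invariant factors of ∂_2 are all 1, so H_1 = 0.
  H_2: rank ker ∂_2 − rank ∂_3 = (8 − 7) − 0 = 1, and there is no ∂_3, so H_2 = Z.

H_0 ≅ Z,  H_1 = 0,  H_2 ≅ Z.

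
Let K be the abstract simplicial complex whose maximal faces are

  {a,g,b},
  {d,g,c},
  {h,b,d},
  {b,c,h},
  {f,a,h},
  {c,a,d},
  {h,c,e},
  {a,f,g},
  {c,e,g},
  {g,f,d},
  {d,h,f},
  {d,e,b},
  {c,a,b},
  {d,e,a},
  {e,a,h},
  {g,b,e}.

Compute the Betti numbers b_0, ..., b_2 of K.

We work with the vertex ordering a < b < c < d < e < f < g < h. The simplices of K, each written with vertices in increasing order, are:

  0-simplices (8): a, b, c, d, e, f, g, h
  1-simplices (24): ab, ac, ad, ae, af, ag, ah, bc, bd, be, bg, bh, cd, ce, cg, ch, de, df, dg, dh, eg, eh, fg, fh
  2-simplices (16): abc, abg, acd, ade, aeh, afg, afh, bch, bde, bdh, beg, cdg, ceg, ceh, dfg, dfh

so the chain groups are C_0 ≅ Z^8, C_1 ≅ Z^24, C_2 ≅ Z^16.

Boundary ∂_1: C_1 → C_0 is given by ∂[p,q] = [q] − [p].
The 8×24 boundary matrix has rank 7 and Smith normal form diag(1,1,1,1,1,1,1).

Boundary ∂_2: C_2 → C_1 sends each 2-simplex [p,q,r] to [q,r] − [p,r] + [p,q]. For instance
  ∂bch = ch − bh + bc,
  ∂beg = eg − bg + be.
The 24×16 boundary matrix has rank 15 and Smith normal form diag(1,1,1,1,1,1,1,1,1,1,1,1,1,1,1).

Computing H_k = (kernel of ∂_k) / (image of ∂_{k+1}):

  H_0: rank C_0 − rank ∂_1 = 8 − 7 = 1, and the invariant factors of ∂_1 are all 1, so H_0 ≅ Z.
  H_1: rank ker ∂_1 − rank ∂_2 = (24 − 7) − 15 = 2, and the invariant factors of ∂_2 are all 1, so H_1 ≅ Z^2.
  H_2: rank ker ∂_2 − rank ∂_3 = (16 − 15) − 0 = 1, and there is no ∂_3, so H_2 ≅ Z.

(K is a triangulation of the torus T^2.)

Hence the Betti numbers are b_0 = 1, b_1 = 2, b_2 = 1.

b_0 = 1, b_1 = 2, b_2 = 1.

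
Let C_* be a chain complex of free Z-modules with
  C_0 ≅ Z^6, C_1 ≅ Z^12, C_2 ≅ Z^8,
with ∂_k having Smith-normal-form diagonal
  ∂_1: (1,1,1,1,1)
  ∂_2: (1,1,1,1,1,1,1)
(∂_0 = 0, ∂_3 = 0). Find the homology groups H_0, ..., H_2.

H_0: b_0 = 6 − 0 − 5 = 1; torsion from ∂_1 factors > 1: none. So H_0 ≅ Z.
H_1: b_1 = 12 − 5 − 7 = 0; torsion from ∂_2 factors > 1: none. So H_1 ≅ 0.
H_2: b_2 = 8 − 7 − 0 = 1; torsion from ∂_3 factors > 1: none. So H_2 ≅ Z.

H_0 ≅ Z,  H_1 = 0,  H_2 ≅ Z.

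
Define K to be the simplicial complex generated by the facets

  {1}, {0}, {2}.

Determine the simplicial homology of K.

H_0 ≅ Z^3.

Fix the vertex order 0 < 1 < 2 and write every simplex with vertices in increasing order. Then dim K = 0 and the simplices of K are:

  0-simplices (3): [0], [1], [2]

so the chain groups are C_0 ≅ Z^3.

Reading off H_k = ker ∂_k / im ∂_{k+1}:

  H_0: rank C_0 − rank ∂_1 = 3 − 0 = 3, and there is no ∂_1, so H_0 ≅ Z^3.

(K is a triangulation of a set of 3 points.)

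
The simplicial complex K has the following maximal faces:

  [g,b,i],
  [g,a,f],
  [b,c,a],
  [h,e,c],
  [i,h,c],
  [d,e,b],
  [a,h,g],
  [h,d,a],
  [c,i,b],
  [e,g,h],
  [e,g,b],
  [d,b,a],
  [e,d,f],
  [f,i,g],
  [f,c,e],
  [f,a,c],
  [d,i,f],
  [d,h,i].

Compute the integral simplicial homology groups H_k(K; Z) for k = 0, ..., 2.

We work with the vertex ordering a < b < c < d < e < f < g < h < i. The simplices of K, each written with vertices in increasing order, are:

  0-simplices (9): a, b, c, d, e, f, g, h, i
  1-simplices (27): ab, ac, ad, af, ag, ah, bc, bd, be, bg, bi, ce, cf, ch, ci, de, df, dh, di, ef, eg, eh, fg, fi, gh, gi, hi
  2-simplices (18): abc, abd, acf, adh, afg, agh, bci, bde, beg, bgi, cef, ceh, chi, def, dfi, dhi, egh, fgi

Hence C_0 ≅ Z^9, C_1 ≅ Z^27, C_2 ≅ Z^18.

∂_1: C_1 → C_0 is given by ∂[p,q] = [q] − [p]. For instance
  ∂bi = i − b.
As a 9×27 matrix over Z this has rank 8, with invariant factors (1,1,1,1,1,1,1,1).

Boundary ∂_2: C_2 → C_1 acts by ∂[p,q,r] = [q,r] − [p,r] + [p,q]. For instance
  ∂def = ef − df + de,
  ∂beg = eg − bg + be.
The resulting 27×18 matrix has rank 17, and its Smith normal form has invariant factors (1,1,1,1,1,1,1,1,1,1,1,1,1,1,1,1,1).

Computing H_k = (kernel of ∂_k) / (image of ∂_{k+1}):

  H_0: rank C_0 − rank ∂_1 = 9 − 8 = 1, and the invariant factors of ∂_1 are all 1, so H_0 ≅ Z.
  H_1: rank ker ∂_1 − rank ∂_2 = (27 − 8) − 17 = 2, and the invariant factors of ∂_2 are all 1, so H_1 ≅ Z^2.
  H_2: rank ker ∂_2 − rank ∂_3 = (18 − 17) − 0 = 1, and there is no ∂_3, so H_2 ≅ Z.

H_0 ≅ Z,  H_1 ≅ Z^2,  H_2 ≅ Z.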